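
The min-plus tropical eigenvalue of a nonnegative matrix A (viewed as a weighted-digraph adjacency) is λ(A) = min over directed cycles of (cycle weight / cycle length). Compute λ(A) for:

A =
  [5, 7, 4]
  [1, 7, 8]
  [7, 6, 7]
λ(A) = 11/3

Enumerate directed cycles and compute their means (weight / length). Sample:
  cycle 0 → 0: weight = 5, length = 1, mean = 5/1 ≈ 5.000
  cycle 1 → 1: weight = 7, length = 1, mean = 7/1 ≈ 7.000
  cycle 2 → 2: weight = 7, length = 1, mean = 7/1 ≈ 7.000
  cycle 0 → 1 → 0: weight = 8, length = 2, mean = 8/2 ≈ 4.000
  cycle 0 → 2 → 0: weight = 11, length = 2, mean = 11/2 ≈ 5.500
  cycle 1 → 0 → 1: weight = 8, length = 2, mean = 8/2 ≈ 4.000
Minimum mean = 3.667, attained e.g. along the cycle 0 → 2 → 1 → 0 with weight 11 and length 3. So λ(A) = 11/3 = 11/3.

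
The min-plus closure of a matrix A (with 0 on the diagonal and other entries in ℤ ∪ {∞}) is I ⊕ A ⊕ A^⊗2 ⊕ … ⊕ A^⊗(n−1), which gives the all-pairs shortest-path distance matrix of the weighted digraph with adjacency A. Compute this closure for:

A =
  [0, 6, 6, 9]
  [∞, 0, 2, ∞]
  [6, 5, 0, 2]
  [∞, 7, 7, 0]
Closure =
  [0, 6, 6, 8]
  [8, 0, 2, 4]
  [6, 5, 0, 2]
  [13, 7, 7, 0]

This is the Floyd-Warshall all-pairs shortest-path computation. For each intermediate vertex k = 0, 1, …, 3, update dist[i][j] ← min(dist[i][j], dist[i][k] + dist[k][j]). The final matrix gives, for each (i, j), the minimum total weight of any directed path from i to j (possibly empty when i = j).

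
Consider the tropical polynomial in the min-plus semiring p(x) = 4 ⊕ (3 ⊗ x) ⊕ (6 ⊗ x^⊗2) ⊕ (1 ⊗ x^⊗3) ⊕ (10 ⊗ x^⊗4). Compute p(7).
p(7) = 4

A tropical monomial a ⊗ x^⊗i evaluates to a + i · x. Evaluating each term at x = 7:
  Term 0 contributes 4 + 0 · 7 = 4
  Term 1 contributes 3 + 1 · 7 = 10
  Term 2 contributes 6 + 2 · 7 = 20
  Term 3 contributes 1 + 3 · 7 = 22
  Term 4 contributes 10 + 4 · 7 = 38
p(7) = ⊕ of these = min[4, 10, 20, 22, 38] = 4.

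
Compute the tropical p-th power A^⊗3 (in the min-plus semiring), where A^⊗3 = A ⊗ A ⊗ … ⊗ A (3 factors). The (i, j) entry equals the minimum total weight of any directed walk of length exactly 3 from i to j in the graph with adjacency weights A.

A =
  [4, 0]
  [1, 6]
A^⊗3 =
  [5, 1]
  [2, 5]

Each entry (A^⊗3)_ij equals the minimum over all length-3 walks i = v_0 → v_1 → … → v_3 = j of Σ_t A[v_t][v_{t+1}]. For example, for (i, j) = (0, 1) we minimise over 4 possible intermediate vertex sequences; the minimum is 1, attained along the walk 0 → 1 → 0 → 1.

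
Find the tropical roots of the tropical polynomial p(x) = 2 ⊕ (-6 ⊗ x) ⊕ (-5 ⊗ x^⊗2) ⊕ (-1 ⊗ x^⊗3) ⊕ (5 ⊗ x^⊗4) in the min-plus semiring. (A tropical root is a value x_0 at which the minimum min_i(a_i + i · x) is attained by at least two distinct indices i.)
Roots: {-6, -4, -1, 8}

Each tropical root is a break point of the lower envelope of the lines y = a_i + i · x (there are 5 lines, with slopes 0, 1, ..., 4). Only the lines that attain the minimum somewhere contribute to roots; other lines are dominated. Here the surviving (envelope) indices are i = 4, i = 3, i = 2, i = 1, i = 0.
Intersections between consecutive envelope lines give the roots: for adjacent envelope indices i < j the intersection is x = (a_i − a_j) / (j − i). Reading off the sorted break points: {-6, -4, -1, 8}.
Verification: at each break x_0, at least two indices attain the minimum of min_i(a_i + i · x_0).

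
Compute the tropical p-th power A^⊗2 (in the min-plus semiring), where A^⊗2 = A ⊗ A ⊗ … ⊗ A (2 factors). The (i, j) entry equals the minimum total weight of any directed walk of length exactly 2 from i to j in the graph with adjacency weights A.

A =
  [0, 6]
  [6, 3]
A^⊗2 =
  [0, 6]
  [6, 6]

Each entry (A^⊗2)_ij equals the minimum over all length-2 walks i = v_0 → v_1 → … → v_2 = j of Σ_t A[v_t][v_{t+1}]. For example, for (i, j) = (0, 1) we minimise over 2 possible intermediate vertex sequences; the minimum is 6, attained along the walk 0 → 0 → 1.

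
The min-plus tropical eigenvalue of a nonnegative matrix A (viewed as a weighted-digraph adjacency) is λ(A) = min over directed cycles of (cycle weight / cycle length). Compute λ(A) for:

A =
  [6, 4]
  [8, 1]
λ(A) = 1

Enumerate directed cycles and compute their means (weight / length). Sample:
  cycle 0 → 0: weight = 6, length = 1, mean = 6/1 ≈ 6.000
  cycle 1 → 1: weight = 1, length = 1, mean = 1/1 ≈ 1.000
  cycle 0 → 1 → 0: weight = 12, length = 2, mean = 12/2 ≈ 6.000
  cycle 1 → 0 → 1: weight = 12, length = 2, mean = 12/2 ≈ 6.000
Minimum mean = 1.000, attained e.g. along the cycle 1 → 1 with weight 1 and length 1. So λ(A) = 1/1 = 1.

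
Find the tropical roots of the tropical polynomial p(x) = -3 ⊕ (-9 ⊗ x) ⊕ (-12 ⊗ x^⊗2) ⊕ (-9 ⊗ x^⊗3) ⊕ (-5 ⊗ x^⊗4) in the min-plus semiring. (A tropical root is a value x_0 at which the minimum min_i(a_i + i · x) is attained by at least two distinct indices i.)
Roots: {-4, -3, 3, 6}

Each tropical root is a break point of the lower envelope of the lines y = a_i + i · x (there are 5 lines, with slopes 0, 1, ..., 4). Only the lines that attain the minimum somewhere contribute to roots; other lines are dominated. Here the surviving (envelope) indices are i = 4, i = 3, i = 2, i = 1, i = 0.
Intersections between consecutive envelope lines give the roots: for adjacent envelope indices i < j the intersection is x = (a_i − a_j) / (j − i). Reading off the sorted break points: {-4, -3, 3, 6}.
Verification: at each break x_0, at least two indices attain the minimum of min_i(a_i + i · x_0).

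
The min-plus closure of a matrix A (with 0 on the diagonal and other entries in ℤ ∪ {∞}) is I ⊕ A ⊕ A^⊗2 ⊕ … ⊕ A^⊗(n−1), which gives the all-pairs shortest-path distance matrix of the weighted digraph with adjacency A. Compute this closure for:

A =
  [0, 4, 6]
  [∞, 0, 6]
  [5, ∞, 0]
Closure =
  [0, 4, 6]
  [11, 0, 6]
  [5, 9, 0]

This is the Floyd-Warshall all-pairs shortest-path computation. For each intermediate vertex k = 0, 1, …, 2, update dist[i][j] ← min(dist[i][j], dist[i][k] + dist[k][j]). The final matrix gives, for each (i, j), the minimum total weight of any directed path from i to j (possibly empty when i = j).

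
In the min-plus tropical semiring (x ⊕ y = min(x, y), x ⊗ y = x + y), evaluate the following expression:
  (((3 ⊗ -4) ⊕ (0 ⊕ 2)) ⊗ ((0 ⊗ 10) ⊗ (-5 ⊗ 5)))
(((3 ⊗ -4) ⊕ (0 ⊕ 2)) ⊗ ((0 ⊗ 10) ⊗ (-5 ⊗ 5))) = 9

Expand innermost to outermost. Recall ⊕ takes the minimum of its arguments and ⊗ takes their sum. Working out the expression (((3 ⊗ -4) ⊕ (0 ⊕ 2)) ⊗ ((0 ⊗ 10) ⊗ (-5 ⊗ 5))) gives 9.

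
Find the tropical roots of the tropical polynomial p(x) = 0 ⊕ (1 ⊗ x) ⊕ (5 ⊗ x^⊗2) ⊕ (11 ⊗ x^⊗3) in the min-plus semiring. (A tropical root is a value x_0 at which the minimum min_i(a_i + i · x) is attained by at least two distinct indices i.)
Roots: {-6, -4, -1}

Each tropical root is a break point of the lower envelope of the lines y = a_i + i · x (there are 4 lines, with slopes 0, 1, ..., 3). Only the lines that attain the minimum somewhere contribute to roots; other lines are dominated. Here the surviving (envelope) indices are i = 3, i = 2, i = 1, i = 0.
Intersections between consecutive envelope lines give the roots: for adjacent envelope indices i < j the intersection is x = (a_i − a_j) / (j − i). Reading off the sorted break points: {-6, -4, -1}.
Verification: at each break x_0, at least two indices attain the minimum of min_i(a_i + i · x_0).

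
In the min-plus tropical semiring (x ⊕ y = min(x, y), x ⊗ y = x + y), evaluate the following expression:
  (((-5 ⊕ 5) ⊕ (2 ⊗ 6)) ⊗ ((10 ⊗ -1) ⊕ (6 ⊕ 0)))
(((-5 ⊕ 5) ⊕ (2 ⊗ 6)) ⊗ ((10 ⊗ -1) ⊕ (6 ⊕ 0))) = -5

Expand innermost to outermost. Recall ⊕ takes the minimum of its arguments and ⊗ takes their sum. Working out the expression (((-5 ⊕ 5) ⊕ (2 ⊗ 6)) ⊗ ((10 ⊗ -1) ⊕ (6 ⊕ 0))) gives -5.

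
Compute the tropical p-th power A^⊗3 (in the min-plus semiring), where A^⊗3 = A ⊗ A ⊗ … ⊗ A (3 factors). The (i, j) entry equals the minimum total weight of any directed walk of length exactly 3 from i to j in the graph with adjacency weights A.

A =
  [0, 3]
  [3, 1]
A^⊗3 =
  [0, 3]
  [3, 3]

Each entry (A^⊗3)_ij equals the minimum over all length-3 walks i = v_0 → v_1 → … → v_3 = j of Σ_t A[v_t][v_{t+1}]. For example, for (i, j) = (0, 1) we minimise over 4 possible intermediate vertex sequences; the minimum is 3, attained along the walk 0 → 0 → 0 → 1.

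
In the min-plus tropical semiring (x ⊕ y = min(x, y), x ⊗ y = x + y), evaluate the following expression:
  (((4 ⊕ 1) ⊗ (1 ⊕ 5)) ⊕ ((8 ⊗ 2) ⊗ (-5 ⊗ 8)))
(((4 ⊕ 1) ⊗ (1 ⊕ 5)) ⊕ ((8 ⊗ 2) ⊗ (-5 ⊗ 8))) = 2

Expand innermost to outermost. Recall ⊕ takes the minimum of its arguments and ⊗ takes their sum. Working out the expression (((4 ⊕ 1) ⊗ (1 ⊕ 5)) ⊕ ((8 ⊗ 2) ⊗ (-5 ⊗ 8))) gives 2.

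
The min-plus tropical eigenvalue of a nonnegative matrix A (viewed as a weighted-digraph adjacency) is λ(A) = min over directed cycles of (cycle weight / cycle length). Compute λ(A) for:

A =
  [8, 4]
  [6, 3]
λ(A) = 3

Enumerate directed cycles and compute their means (weight / length). Sample:
  cycle 0 → 0: weight = 8, length = 1, mean = 8/1 ≈ 8.000
  cycle 1 → 1: weight = 3, length = 1, mean = 3/1 ≈ 3.000
  cycle 0 → 1 → 0: weight = 10, length = 2, mean = 10/2 ≈ 5.000
  cycle 1 → 0 → 1: weight = 10, length = 2, mean = 10/2 ≈ 5.000
Minimum mean = 3.000, attained e.g. along the cycle 1 → 1 with weight 3 and length 1. So λ(A) = 3/1 = 3.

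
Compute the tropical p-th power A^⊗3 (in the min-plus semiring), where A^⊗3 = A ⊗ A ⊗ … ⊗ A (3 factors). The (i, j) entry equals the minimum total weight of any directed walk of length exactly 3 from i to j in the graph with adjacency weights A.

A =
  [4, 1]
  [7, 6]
A^⊗3 =
  [12, 9]
  [15, 12]

Each entry (A^⊗3)_ij equals the minimum over all length-3 walks i = v_0 → v_1 → … → v_3 = j of Σ_t A[v_t][v_{t+1}]. For example, for (i, j) = (0, 1) we minimise over 4 possible intermediate vertex sequences; the minimum is 9, attained along the walk 0 → 0 → 0 → 1.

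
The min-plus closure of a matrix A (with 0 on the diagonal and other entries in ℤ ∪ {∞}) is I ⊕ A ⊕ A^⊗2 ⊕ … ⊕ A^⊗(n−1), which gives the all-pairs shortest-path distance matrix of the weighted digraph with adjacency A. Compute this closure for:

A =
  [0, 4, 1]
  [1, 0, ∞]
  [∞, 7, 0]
Closure =
  [0, 4, 1]
  [1, 0, 2]
  [8, 7, 0]

This is the Floyd-Warshall all-pairs shortest-path computation. For each intermediate vertex k = 0, 1, …, 2, update dist[i][j] ← min(dist[i][j], dist[i][k] + dist[k][j]). The final matrix gives, for each (i, j), the minimum total weight of any directed path from i to j (possibly empty when i = j).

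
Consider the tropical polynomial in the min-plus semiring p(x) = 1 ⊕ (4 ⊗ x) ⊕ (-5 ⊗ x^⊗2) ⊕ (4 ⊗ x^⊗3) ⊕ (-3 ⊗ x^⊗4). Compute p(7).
p(7) = 1

A tropical monomial a ⊗ x^⊗i evaluates to a + i · x. Evaluating each term at x = 7:
  Term 0 contributes 1 + 0 · 7 = 1
  Term 1 contributes 4 + 1 · 7 = 11
  Term 2 contributes -5 + 2 · 7 = 9
  Term 3 contributes 4 + 3 · 7 = 25
  Term 4 contributes -3 + 4 · 7 = 25
p(7) = ⊕ of these = min[1, 11, 9, 25, 25] = 1.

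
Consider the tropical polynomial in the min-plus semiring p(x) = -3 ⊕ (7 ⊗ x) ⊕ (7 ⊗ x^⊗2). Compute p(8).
p(8) = -3

A tropical monomial a ⊗ x^⊗i evaluates to a + i · x. Evaluating each term at x = 8:
  Term 0 contributes -3 + 0 · 8 = -3
  Term 1 contributes 7 + 1 · 8 = 15
  Term 2 contributes 7 + 2 · 8 = 23
p(8) = ⊕ of these = min[-3, 15, 23] = -3.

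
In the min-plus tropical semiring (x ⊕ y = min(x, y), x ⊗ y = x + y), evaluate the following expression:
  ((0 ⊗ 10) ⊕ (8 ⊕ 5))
((0 ⊗ 10) ⊕ (8 ⊕ 5)) = 5

Expand innermost to outermost. Recall ⊕ takes the minimum of its arguments and ⊗ takes their sum. Working out the expression ((0 ⊗ 10) ⊕ (8 ⊕ 5)) gives 5.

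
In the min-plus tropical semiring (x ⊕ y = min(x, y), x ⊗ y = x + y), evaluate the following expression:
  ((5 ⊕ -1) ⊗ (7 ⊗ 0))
((5 ⊕ -1) ⊗ (7 ⊗ 0)) = 6

Expand innermost to outermost. Recall ⊕ takes the minimum of its arguments and ⊗ takes their sum. Working out the expression ((5 ⊕ -1) ⊗ (7 ⊗ 0)) gives 6.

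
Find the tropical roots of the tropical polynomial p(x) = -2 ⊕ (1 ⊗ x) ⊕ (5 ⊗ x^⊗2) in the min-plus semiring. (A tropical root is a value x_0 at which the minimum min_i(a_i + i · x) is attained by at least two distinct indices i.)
Roots: {-4, -3}

Each tropical root is a break point of the lower envelope of the lines y = a_i + i · x (there are 3 lines, with slopes 0, 1, ..., 2). Only the lines that attain the minimum somewhere contribute to roots; other lines are dominated. Here the surviving (envelope) indices are i = 2, i = 1, i = 0.
Intersections between consecutive envelope lines give the roots: for adjacent envelope indices i < j the intersection is x = (a_i − a_j) / (j − i). Reading off the sorted break points: {-4, -3}.
Verification: at each break x_0, at least two indices attain the minimum of min_i(a_i + i · x_0).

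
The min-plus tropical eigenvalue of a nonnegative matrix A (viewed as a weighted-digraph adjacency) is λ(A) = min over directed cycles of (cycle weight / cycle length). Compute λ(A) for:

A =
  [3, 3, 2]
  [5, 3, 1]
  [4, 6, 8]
λ(A) = 8/3

Enumerate directed cycles and compute their means (weight / length). Sample:
  cycle 0 → 0: weight = 3, length = 1, mean = 3/1 ≈ 3.000
  cycle 1 → 1: weight = 3, length = 1, mean = 3/1 ≈ 3.000
  cycle 2 → 2: weight = 8, length = 1, mean = 8/1 ≈ 8.000
  cycle 0 → 1 → 0: weight = 8, length = 2, mean = 8/2 ≈ 4.000
  cycle 0 → 2 → 0: weight = 6, length = 2, mean = 6/2 ≈ 3.000
  cycle 1 → 0 → 1: weight = 8, length = 2, mean = 8/2 ≈ 4.000
Minimum mean = 2.667, attained e.g. along the cycle 0 → 1 → 2 → 0 with weight 8 and length 3. So λ(A) = 8/3 = 8/3.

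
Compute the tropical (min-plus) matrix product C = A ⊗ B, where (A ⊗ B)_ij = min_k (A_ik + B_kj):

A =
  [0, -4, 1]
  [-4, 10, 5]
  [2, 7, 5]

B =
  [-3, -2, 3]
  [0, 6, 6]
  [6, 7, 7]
A ⊗ B =
  [-4, -2, 2]
  [-7, -6, -1]
  [-1, 0, 5]

Apply the min-plus product entry-by-entry:
  C[0][0] = min over k of (A[0][0] + B[0][0] = 0 + -3 = -3, A[0][1] + B[1][0] = -4 + 0 = -4, A[0][2] + B[2][0] = 1 + 6 = 7) = -4 (attained at k = 1)
  C[0][1] = min over k of (A[0][0] + B[0][1] = 0 + -2 = -2, A[0][1] + B[1][1] = -4 + 6 = 2, A[0][2] + B[2][1] = 1 + 7 = 8) = -2 (attained at k = 0)
  C[0][2] = min over k of (A[0][0] + B[0][2] = 0 + 3 = 3, A[0][1] + B[1][2] = -4 + 6 = 2, A[0][2] + B[2][2] = 1 + 7 = 8) = 2 (attained at k = 1)
  C[1][0] = min over k of (A[1][0] + B[0][0] = -4 + -3 = -7, A[1][1] + B[1][0] = 10 + 0 = 10, A[1][2] + B[2][0] = 5 + 6 = 11) = -7 (attained at k = 0)
  C[1][1] = min over k of (A[1][0] + B[0][1] = -4 + -2 = -6, A[1][1] + B[1][1] = 10 + 6 = 16, A[1][2] + B[2][1] = 5 + 7 = 12) = -6 (attained at k = 0)
  C[1][2] = min over k of (A[1][0] + B[0][2] = -4 + 3 = -1, A[1][1] + B[1][2] = 10 + 6 = 16, A[1][2] + B[2][2] = 5 + 7 = 12) = -1 (attained at k = 0)
  C[2][0] = min over k of (A[2][0] + B[0][0] = 2 + -3 = -1, A[2][1] + B[1][0] = 7 + 0 = 7, A[2][2] + B[2][0] = 5 + 6 = 11) = -1 (attained at k = 0)
  C[2][1] = min over k of (A[2][0] + B[0][1] = 2 + -2 = 0, A[2][1] + B[1][1] = 7 + 6 = 13, A[2][2] + B[2][1] = 5 + 7 = 12) = 0 (attained at k = 0)
  C[2][2] = min over k of (A[2][0] + B[0][2] = 2 + 3 = 5, A[2][1] + B[1][2] = 7 + 6 = 13, A[2][2] + B[2][2] = 5 + 7 = 12) = 5 (attained at k = 0)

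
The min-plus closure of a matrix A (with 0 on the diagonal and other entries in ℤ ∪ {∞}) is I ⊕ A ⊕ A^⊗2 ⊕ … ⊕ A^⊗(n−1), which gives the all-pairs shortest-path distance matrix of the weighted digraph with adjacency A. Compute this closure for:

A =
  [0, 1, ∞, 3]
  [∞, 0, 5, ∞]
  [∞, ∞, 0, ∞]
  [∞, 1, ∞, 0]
Closure =
  [0, 1, 6, 3]
  [∞, 0, 5, ∞]
  [∞, ∞, 0, ∞]
  [∞, 1, 6, 0]

This is the Floyd-Warshall all-pairs shortest-path computation. For each intermediate vertex k = 0, 1, …, 3, update dist[i][j] ← min(dist[i][j], dist[i][k] + dist[k][j]). The final matrix gives, for each (i, j), the minimum total weight of any directed path from i to j (possibly empty when i = j).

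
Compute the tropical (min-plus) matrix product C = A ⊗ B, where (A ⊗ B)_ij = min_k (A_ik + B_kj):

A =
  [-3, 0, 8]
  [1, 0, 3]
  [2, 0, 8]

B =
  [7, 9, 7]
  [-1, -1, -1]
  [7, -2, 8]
A ⊗ B =
  [-1, -1, -1]
  [-1, -1, -1]
  [-1, -1, -1]

Apply the min-plus product entry-by-entry:
  C[0][0] = min over k of (A[0][0] + B[0][0] = -3 + 7 = 4, A[0][1] + B[1][0] = 0 + -1 = -1, A[0][2] + B[2][0] = 8 + 7 = 15) = -1 (attained at k = 1)
  C[0][1] = min over k of (A[0][0] + B[0][1] = -3 + 9 = 6, A[0][1] + B[1][1] = 0 + -1 = -1, A[0][2] + B[2][1] = 8 + -2 = 6) = -1 (attained at k = 1)
  C[0][2] = min over k of (A[0][0] + B[0][2] = -3 + 7 = 4, A[0][1] + B[1][2] = 0 + -1 = -1, A[0][2] + B[2][2] = 8 + 8 = 16) = -1 (attained at k = 1)
  C[1][0] = min over k of (A[1][0] + B[0][0] = 1 + 7 = 8, A[1][1] + B[1][0] = 0 + -1 = -1, A[1][2] + B[2][0] = 3 + 7 = 10) = -1 (attained at k = 1)
  C[1][1] = min over k of (A[1][0] + B[0][1] = 1 + 9 = 10, A[1][1] + B[1][1] = 0 + -1 = -1, A[1][2] + B[2][1] = 3 + -2 = 1) = -1 (attained at k = 1)
  C[1][2] = min over k of (A[1][0] + B[0][2] = 1 + 7 = 8, A[1][1] + B[1][2] = 0 + -1 = -1, A[1][2] + B[2][2] = 3 + 8 = 11) = -1 (attained at k = 1)
  C[2][0] = min over k of (A[2][0] + B[0][0] = 2 + 7 = 9, A[2][1] + B[1][0] = 0 + -1 = -1, A[2][2] + B[2][0] = 8 + 7 = 15) = -1 (attained at k = 1)
  C[2][1] = min over k of (A[2][0] + B[0][1] = 2 + 9 = 11, A[2][1] + B[1][1] = 0 + -1 = -1, A[2][2] + B[2][1] = 8 + -2 = 6) = -1 (attained at k = 1)
  C[2][2] = min over k of (A[2][0] + B[0][2] = 2 + 7 = 9, A[2][1] + B[1][2] = 0 + -1 = -1, A[2][2] + B[2][2] = 8 + 8 = 16) = -1 (attained at k = 1)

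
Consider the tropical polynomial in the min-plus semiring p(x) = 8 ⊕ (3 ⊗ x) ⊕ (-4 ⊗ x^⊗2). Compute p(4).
p(4) = 4

A tropical monomial a ⊗ x^⊗i evaluates to a + i · x. Evaluating each term at x = 4:
  Term 0 contributes 8 + 0 · 4 = 8
  Term 1 contributes 3 + 1 · 4 = 7
  Term 2 contributes -4 + 2 · 4 = 4
p(4) = ⊕ of these = min[8, 7, 4] = 4.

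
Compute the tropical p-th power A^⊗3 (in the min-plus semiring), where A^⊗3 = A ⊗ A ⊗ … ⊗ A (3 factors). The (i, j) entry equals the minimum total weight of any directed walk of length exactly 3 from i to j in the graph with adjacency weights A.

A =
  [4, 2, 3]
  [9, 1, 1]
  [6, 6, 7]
A^⊗3 =
  [9, 4, 4]
  [8, 3, 3]
  [13, 8, 8]

Each entry (A^⊗3)_ij equals the minimum over all length-3 walks i = v_0 → v_1 → … → v_3 = j of Σ_t A[v_t][v_{t+1}]. For example, for (i, j) = (0, 2) we minimise over 9 possible intermediate vertex sequences; the minimum is 4, attained along the walk 0 → 1 → 1 → 2.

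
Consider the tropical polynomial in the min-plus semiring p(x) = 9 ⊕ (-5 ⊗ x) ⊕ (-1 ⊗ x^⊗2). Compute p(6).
p(6) = 1

A tropical monomial a ⊗ x^⊗i evaluates to a + i · x. Evaluating each term at x = 6:
  Term 0 contributes 9 + 0 · 6 = 9
  Term 1 contributes -5 + 1 · 6 = 1
  Term 2 contributes -1 + 2 · 6 = 11
p(6) = ⊕ of these = min[9, 1, 11] = 1.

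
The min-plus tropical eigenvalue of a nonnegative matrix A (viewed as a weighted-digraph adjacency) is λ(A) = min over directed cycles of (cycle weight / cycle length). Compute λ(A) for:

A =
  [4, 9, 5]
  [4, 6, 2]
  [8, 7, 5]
λ(A) = 4

Enumerate directed cycles and compute their means (weight / length). Sample:
  cycle 0 → 0: weight = 4, length = 1, mean = 4/1 ≈ 4.000
  cycle 1 → 1: weight = 6, length = 1, mean = 6/1 ≈ 6.000
  cycle 2 → 2: weight = 5, length = 1, mean = 5/1 ≈ 5.000
  cycle 0 → 1 → 0: weight = 13, length = 2, mean = 13/2 ≈ 6.500
  cycle 0 → 2 → 0: weight = 13, length = 2, mean = 13/2 ≈ 6.500
  cycle 1 → 0 → 1: weight = 13, length = 2, mean = 13/2 ≈ 6.500
Minimum mean = 4.000, attained e.g. along the cycle 0 → 0 with weight 4 and length 1. So λ(A) = 4/1 = 4.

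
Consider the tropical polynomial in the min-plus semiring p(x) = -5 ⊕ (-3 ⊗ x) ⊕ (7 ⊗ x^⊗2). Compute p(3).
p(3) = -5

A tropical monomial a ⊗ x^⊗i evaluates to a + i · x. Evaluating each term at x = 3:
  Term 0 contributes -5 + 0 · 3 = -5
  Term 1 contributes -3 + 1 · 3 = 0
  Term 2 contributes 7 + 2 · 3 = 13
p(3) = ⊕ of these = min[-5, 0, 13] = -5.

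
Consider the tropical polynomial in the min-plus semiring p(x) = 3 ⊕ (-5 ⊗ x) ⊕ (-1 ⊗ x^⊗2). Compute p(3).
p(3) = -2

A tropical monomial a ⊗ x^⊗i evaluates to a + i · x. Evaluating each term at x = 3:
  Term 0 contributes 3 + 0 · 3 = 3
  Term 1 contributes -5 + 1 · 3 = -2
  Term 2 contributes -1 + 2 · 3 = 5
p(3) = ⊕ of these = min[3, -2, 5] = -2.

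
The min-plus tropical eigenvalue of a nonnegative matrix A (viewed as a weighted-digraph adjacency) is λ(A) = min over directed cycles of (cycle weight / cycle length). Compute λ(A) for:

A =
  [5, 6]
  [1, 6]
λ(A) = 7/2

Enumerate directed cycles and compute their means (weight / length). Sample:
  cycle 0 → 0: weight = 5, length = 1, mean = 5/1 ≈ 5.000
  cycle 1 → 1: weight = 6, length = 1, mean = 6/1 ≈ 6.000
  cycle 0 → 1 → 0: weight = 7, length = 2, mean = 7/2 ≈ 3.500
  cycle 1 → 0 → 1: weight = 7, length = 2, mean = 7/2 ≈ 3.500
Minimum mean = 3.500, attained e.g. along the cycle 0 → 1 → 0 with weight 7 and length 2. So λ(A) = 7/2 = 7/2.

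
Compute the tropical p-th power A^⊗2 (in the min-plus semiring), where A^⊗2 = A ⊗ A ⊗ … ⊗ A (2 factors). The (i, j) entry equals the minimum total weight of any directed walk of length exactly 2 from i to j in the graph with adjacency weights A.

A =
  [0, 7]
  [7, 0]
A^⊗2 =
  [0, 7]
  [7, 0]

Each entry (A^⊗2)_ij equals the minimum over all length-2 walks i = v_0 → v_1 → … → v_2 = j of Σ_t A[v_t][v_{t+1}]. For example, for (i, j) = (0, 1) we minimise over 2 possible intermediate vertex sequences; the minimum is 7, attained along the walk 0 → 0 → 1.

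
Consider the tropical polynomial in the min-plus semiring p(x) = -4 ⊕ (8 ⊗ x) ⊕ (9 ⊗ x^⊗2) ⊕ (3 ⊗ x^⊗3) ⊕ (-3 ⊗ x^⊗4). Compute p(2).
p(2) = -4

A tropical monomial a ⊗ x^⊗i evaluates to a + i · x. Evaluating each term at x = 2:
  Term 0 contributes -4 + 0 · 2 = -4
  Term 1 contributes 8 + 1 · 2 = 10
  Term 2 contributes 9 + 2 · 2 = 13
  Term 3 contributes 3 + 3 · 2 = 9
  Term 4 contributes -3 + 4 · 2 = 5
p(2) = ⊕ of these = min[-4, 10, 13, 9, 5] = -4.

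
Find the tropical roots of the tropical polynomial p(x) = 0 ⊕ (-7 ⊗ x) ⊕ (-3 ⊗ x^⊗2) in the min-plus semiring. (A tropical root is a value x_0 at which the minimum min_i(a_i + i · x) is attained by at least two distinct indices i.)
Roots: {-4, 7}

Each tropical root is a break point of the lower envelope of the lines y = a_i + i · x (there are 3 lines, with slopes 0, 1, ..., 2). Only the lines that attain the minimum somewhere contribute to roots; other lines are dominated. Here the surviving (envelope) indices are i = 2, i = 1, i = 0.
Intersections between consecutive envelope lines give the roots: for adjacent envelope indices i < j the intersection is x = (a_i − a_j) / (j − i). Reading off the sorted break points: {-4, 7}.
Verification: at each break x_0, at least two indices attain the minimum of min_i(a_i + i · x_0).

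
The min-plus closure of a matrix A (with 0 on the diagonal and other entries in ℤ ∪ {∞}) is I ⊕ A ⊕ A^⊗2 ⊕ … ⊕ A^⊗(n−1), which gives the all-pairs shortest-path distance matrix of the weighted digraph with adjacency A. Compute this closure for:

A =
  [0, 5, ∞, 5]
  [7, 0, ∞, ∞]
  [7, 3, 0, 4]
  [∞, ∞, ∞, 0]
Closure =
  [0, 5, ∞, 5]
  [7, 0, ∞, 12]
  [7, 3, 0, 4]
  [∞, ∞, ∞, 0]

This is the Floyd-Warshall all-pairs shortest-path computation. For each intermediate vertex k = 0, 1, …, 3, update dist[i][j] ← min(dist[i][j], dist[i][k] + dist[k][j]). The final matrix gives, for each (i, j), the minimum total weight of any directed path from i to j (possibly empty when i = j).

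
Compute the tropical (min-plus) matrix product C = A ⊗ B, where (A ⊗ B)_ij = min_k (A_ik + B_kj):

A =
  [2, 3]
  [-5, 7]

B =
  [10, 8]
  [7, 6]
A ⊗ B =
  [10, 9]
  [5, 3]

Apply the min-plus product entry-by-entry:
  C[0][0] = min over k of (A[0][0] + B[0][0] = 2 + 10 = 12, A[0][1] + B[1][0] = 3 + 7 = 10) = 10 (attained at k = 1)
  C[0][1] = min over k of (A[0][0] + B[0][1] = 2 + 8 = 10, A[0][1] + B[1][1] = 3 + 6 = 9) = 9 (attained at k = 1)
  C[1][0] = min over k of (A[1][0] + B[0][0] = -5 + 10 = 5, A[1][1] + B[1][0] = 7 + 7 = 14) = 5 (attained at k = 0)
  C[1][1] = min over k of (A[1][0] + B[0][1] = -5 + 8 = 3, A[1][1] + B[1][1] = 7 + 6 = 13) = 3 (attained at k = 0)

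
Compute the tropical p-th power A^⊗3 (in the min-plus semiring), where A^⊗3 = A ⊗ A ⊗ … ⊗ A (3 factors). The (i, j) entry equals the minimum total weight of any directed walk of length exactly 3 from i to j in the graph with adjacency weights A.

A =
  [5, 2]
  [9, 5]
A^⊗3 =
  [15, 12]
  [19, 15]

Each entry (A^⊗3)_ij equals the minimum over all length-3 walks i = v_0 → v_1 → … → v_3 = j of Σ_t A[v_t][v_{t+1}]. For example, for (i, j) = (0, 1) we minimise over 4 possible intermediate vertex sequences; the minimum is 12, attained along the walk 0 → 0 → 0 → 1.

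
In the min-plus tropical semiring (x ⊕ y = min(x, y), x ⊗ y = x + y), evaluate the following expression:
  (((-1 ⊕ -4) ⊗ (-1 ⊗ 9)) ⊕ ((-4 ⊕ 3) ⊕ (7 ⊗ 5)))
(((-1 ⊕ -4) ⊗ (-1 ⊗ 9)) ⊕ ((-4 ⊕ 3) ⊕ (7 ⊗ 5))) = -4

Expand innermost to outermost. Recall ⊕ takes the minimum of its arguments and ⊗ takes their sum. Working out the expression (((-1 ⊕ -4) ⊗ (-1 ⊗ 9)) ⊕ ((-4 ⊕ 3) ⊕ (7 ⊗ 5))) gives -4.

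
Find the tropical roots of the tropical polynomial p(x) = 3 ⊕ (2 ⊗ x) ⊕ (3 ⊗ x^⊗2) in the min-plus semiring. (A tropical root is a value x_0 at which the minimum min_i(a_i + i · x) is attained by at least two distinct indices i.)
Roots: {-1, 1}

Each tropical root is a break point of the lower envelope of the lines y = a_i + i · x (there are 3 lines, with slopes 0, 1, ..., 2). Only the lines that attain the minimum somewhere contribute to roots; other lines are dominated. Here the surviving (envelope) indices are i = 2, i = 1, i = 0.
Intersections between consecutive envelope lines give the roots: for adjacent envelope indices i < j the intersection is x = (a_i − a_j) / (j − i). Reading off the sorted break points: {-1, 1}.
Verification: at each break x_0, at least two indices attain the minimum of min_i(a_i + i · x_0).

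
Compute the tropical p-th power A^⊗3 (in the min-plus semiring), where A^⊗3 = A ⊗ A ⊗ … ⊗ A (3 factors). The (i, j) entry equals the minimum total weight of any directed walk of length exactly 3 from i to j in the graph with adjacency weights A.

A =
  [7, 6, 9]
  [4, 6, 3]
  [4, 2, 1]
A^⊗3 =
  [13, 11, 10]
  [8, 6, 5]
  [6, 4, 3]

Each entry (A^⊗3)_ij equals the minimum over all length-3 walks i = v_0 → v_1 → … → v_3 = j of Σ_t A[v_t][v_{t+1}]. For example, for (i, j) = (0, 2) we minimise over 9 possible intermediate vertex sequences; the minimum is 10, attained along the walk 0 → 1 → 2 → 2.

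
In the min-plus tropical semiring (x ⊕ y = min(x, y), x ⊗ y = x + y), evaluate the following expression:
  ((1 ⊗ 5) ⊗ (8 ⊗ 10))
((1 ⊗ 5) ⊗ (8 ⊗ 10)) = 24

Expand innermost to outermost. Recall ⊕ takes the minimum of its arguments and ⊗ takes their sum. Working out the expression ((1 ⊗ 5) ⊗ (8 ⊗ 10)) gives 24.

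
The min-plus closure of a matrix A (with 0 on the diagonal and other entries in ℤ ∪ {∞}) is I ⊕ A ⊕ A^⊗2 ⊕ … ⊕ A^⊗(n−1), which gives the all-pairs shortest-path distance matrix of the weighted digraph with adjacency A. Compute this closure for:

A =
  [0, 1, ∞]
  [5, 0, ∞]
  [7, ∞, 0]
Closure =
  [0, 1, ∞]
  [5, 0, ∞]
  [7, 8, 0]

This is the Floyd-Warshall all-pairs shortest-path computation. For each intermediate vertex k = 0, 1, …, 2, update dist[i][j] ← min(dist[i][j], dist[i][k] + dist[k][j]). The final matrix gives, for each (i, j), the minimum total weight of any directed path from i to j (possibly empty when i = j).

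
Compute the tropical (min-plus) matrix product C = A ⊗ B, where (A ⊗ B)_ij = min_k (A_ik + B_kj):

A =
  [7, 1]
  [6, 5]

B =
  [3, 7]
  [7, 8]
A ⊗ B =
  [8, 9]
  [9, 13]

Apply the min-plus product entry-by-entry:
  C[0][0] = min over k of (A[0][0] + B[0][0] = 7 + 3 = 10, A[0][1] + B[1][0] = 1 + 7 = 8) = 8 (attained at k = 1)
  C[0][1] = min over k of (A[0][0] + B[0][1] = 7 + 7 = 14, A[0][1] + B[1][1] = 1 + 8 = 9) = 9 (attained at k = 1)
  C[1][0] = min over k of (A[1][0] + B[0][0] = 6 + 3 = 9, A[1][1] + B[1][0] = 5 + 7 = 12) = 9 (attained at k = 0)
  C[1][1] = min over k of (A[1][0] + B[0][1] = 6 + 7 = 13, A[1][1] + B[1][1] = 5 + 8 = 13) = 13 (attained at k = 0)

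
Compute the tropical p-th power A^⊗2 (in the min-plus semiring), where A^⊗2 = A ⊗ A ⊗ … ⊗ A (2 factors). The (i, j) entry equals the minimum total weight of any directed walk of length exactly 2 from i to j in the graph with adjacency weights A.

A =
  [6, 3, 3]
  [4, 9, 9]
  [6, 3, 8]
A^⊗2 =
  [7, 6, 9]
  [10, 7, 7]
  [7, 9, 9]

Each entry (A^⊗2)_ij equals the minimum over all length-2 walks i = v_0 → v_1 → … → v_2 = j of Σ_t A[v_t][v_{t+1}]. For example, for (i, j) = (0, 2) we minimise over 3 possible intermediate vertex sequences; the minimum is 9, attained along the walk 0 → 0 → 2.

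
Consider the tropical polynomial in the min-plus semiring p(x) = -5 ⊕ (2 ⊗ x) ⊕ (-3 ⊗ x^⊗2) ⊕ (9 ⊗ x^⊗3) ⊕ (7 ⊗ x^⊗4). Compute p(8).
p(8) = -5

A tropical monomial a ⊗ x^⊗i evaluates to a + i · x. Evaluating each term at x = 8:
  Term 0 contributes -5 + 0 · 8 = -5
  Term 1 contributes 2 + 1 · 8 = 10
  Term 2 contributes -3 + 2 · 8 = 13
  Term 3 contributes 9 + 3 · 8 = 33
  Term 4 contributes 7 + 4 · 8 = 39
p(8) = ⊕ of these = min[-5, 10, 13, 33, 39] = -5.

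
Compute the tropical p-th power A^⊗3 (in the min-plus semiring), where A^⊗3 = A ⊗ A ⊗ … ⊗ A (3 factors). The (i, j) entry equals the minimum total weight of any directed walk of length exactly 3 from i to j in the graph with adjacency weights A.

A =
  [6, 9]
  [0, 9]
A^⊗3 =
  [15, 18]
  [9, 15]

Each entry (A^⊗3)_ij equals the minimum over all length-3 walks i = v_0 → v_1 → … → v_3 = j of Σ_t A[v_t][v_{t+1}]. For example, for (i, j) = (0, 1) we minimise over 4 possible intermediate vertex sequences; the minimum is 18, attained along the walk 0 → 1 → 0 → 1.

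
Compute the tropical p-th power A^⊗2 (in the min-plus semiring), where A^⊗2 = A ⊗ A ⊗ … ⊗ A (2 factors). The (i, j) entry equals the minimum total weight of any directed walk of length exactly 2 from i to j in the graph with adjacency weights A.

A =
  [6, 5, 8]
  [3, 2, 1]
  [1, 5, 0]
A^⊗2 =
  [8, 7, 6]
  [2, 4, 1]
  [1, 5, 0]

Each entry (A^⊗2)_ij equals the minimum over all length-2 walks i = v_0 → v_1 → … → v_2 = j of Σ_t A[v_t][v_{t+1}]. For example, for (i, j) = (0, 2) we minimise over 3 possible intermediate vertex sequences; the minimum is 6, attained along the walk 0 → 1 → 2.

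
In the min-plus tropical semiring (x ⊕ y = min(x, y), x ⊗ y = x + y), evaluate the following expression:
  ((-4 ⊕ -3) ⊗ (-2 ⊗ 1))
((-4 ⊕ -3) ⊗ (-2 ⊗ 1)) = -5

Expand innermost to outermost. Recall ⊕ takes the minimum of its arguments and ⊗ takes their sum. Working out the expression ((-4 ⊕ -3) ⊗ (-2 ⊗ 1)) gives -5.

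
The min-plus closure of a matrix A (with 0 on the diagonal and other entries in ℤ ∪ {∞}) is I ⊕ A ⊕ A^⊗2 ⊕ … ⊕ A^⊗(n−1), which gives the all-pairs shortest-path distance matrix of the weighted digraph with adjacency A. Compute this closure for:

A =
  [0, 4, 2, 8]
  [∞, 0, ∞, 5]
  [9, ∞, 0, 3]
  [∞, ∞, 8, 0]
Closure =
  [0, 4, 2, 5]
  [22, 0, 13, 5]
  [9, 13, 0, 3]
  [17, 21, 8, 0]

This is the Floyd-Warshall all-pairs shortest-path computation. For each intermediate vertex k = 0, 1, …, 3, update dist[i][j] ← min(dist[i][j], dist[i][k] + dist[k][j]). The final matrix gives, for each (i, j), the minimum total weight of any directed path from i to j (possibly empty when i = j).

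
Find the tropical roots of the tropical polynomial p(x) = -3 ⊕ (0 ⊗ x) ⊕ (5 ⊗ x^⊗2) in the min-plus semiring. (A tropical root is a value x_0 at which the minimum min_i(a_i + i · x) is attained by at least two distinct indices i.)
Roots: {-5, -3}

Each tropical root is a break point of the lower envelope of the lines y = a_i + i · x (there are 3 lines, with slopes 0, 1, ..., 2). Only the lines that attain the minimum somewhere contribute to roots; other lines are dominated. Here the surviving (envelope) indices are i = 2, i = 1, i = 0.
Intersections between consecutive envelope lines give the roots: for adjacent envelope indices i < j the intersection is x = (a_i − a_j) / (j − i). Reading off the sorted break points: {-5, -3}.
Verification: at each break x_0, at least two indices attain the minimum of min_i(a_i + i · x_0).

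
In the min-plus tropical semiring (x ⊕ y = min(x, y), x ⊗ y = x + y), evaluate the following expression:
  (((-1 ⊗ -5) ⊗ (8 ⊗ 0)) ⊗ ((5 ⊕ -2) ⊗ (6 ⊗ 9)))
(((-1 ⊗ -5) ⊗ (8 ⊗ 0)) ⊗ ((5 ⊕ -2) ⊗ (6 ⊗ 9))) = 15

Expand innermost to outermost. Recall ⊕ takes the minimum of its arguments and ⊗ takes their sum. Working out the expression (((-1 ⊗ -5) ⊗ (8 ⊗ 0)) ⊗ ((5 ⊕ -2) ⊗ (6 ⊗ 9))) gives 15.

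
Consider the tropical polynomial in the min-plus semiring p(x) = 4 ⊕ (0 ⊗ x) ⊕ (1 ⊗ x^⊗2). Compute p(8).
p(8) = 4

A tropical monomial a ⊗ x^⊗i evaluates to a + i · x. Evaluating each term at x = 8:
  Term 0 contributes 4 + 0 · 8 = 4
  Term 1 contributes 0 + 1 · 8 = 8
  Term 2 contributes 1 + 2 · 8 = 17
p(8) = ⊕ of these = min[4, 8, 17] = 4.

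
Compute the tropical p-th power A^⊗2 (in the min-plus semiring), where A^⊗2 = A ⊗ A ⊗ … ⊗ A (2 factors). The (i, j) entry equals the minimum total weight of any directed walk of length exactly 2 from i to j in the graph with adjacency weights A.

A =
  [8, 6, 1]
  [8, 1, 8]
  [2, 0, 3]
A^⊗2 =
  [3, 1, 4]
  [9, 2, 9]
  [5, 1, 3]

Each entry (A^⊗2)_ij equals the minimum over all length-2 walks i = v_0 → v_1 → … → v_2 = j of Σ_t A[v_t][v_{t+1}]. For example, for (i, j) = (0, 2) we minimise over 3 possible intermediate vertex sequences; the minimum is 4, attained along the walk 0 → 2 → 2.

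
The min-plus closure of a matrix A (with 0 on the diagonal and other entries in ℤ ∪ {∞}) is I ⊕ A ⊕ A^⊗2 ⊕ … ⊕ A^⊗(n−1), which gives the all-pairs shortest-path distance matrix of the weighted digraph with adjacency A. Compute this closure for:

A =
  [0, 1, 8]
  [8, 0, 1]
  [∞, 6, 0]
Closure =
  [0, 1, 2]
  [8, 0, 1]
  [14, 6, 0]

This is the Floyd-Warshall all-pairs shortest-path computation. For each intermediate vertex k = 0, 1, …, 2, update dist[i][j] ← min(dist[i][j], dist[i][k] + dist[k][j]). The final matrix gives, for each (i, j), the minimum total weight of any directed path from i to j (possibly empty when i = j).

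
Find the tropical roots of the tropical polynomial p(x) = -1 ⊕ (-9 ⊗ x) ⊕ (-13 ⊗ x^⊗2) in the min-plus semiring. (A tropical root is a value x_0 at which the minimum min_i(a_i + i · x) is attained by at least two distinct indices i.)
Roots: {4, 8}

Each tropical root is a break point of the lower envelope of the lines y = a_i + i · x (there are 3 lines, with slopes 0, 1, ..., 2). Only the lines that attain the minimum somewhere contribute to roots; other lines are dominated. Here the surviving (envelope) indices are i = 2, i = 1, i = 0.
Intersections between consecutive envelope lines give the roots: for adjacent envelope indices i < j the intersection is x = (a_i − a_j) / (j − i). Reading off the sorted break points: {4, 8}.
Verification: at each break x_0, at least two indices attain the minimum of min_i(a_i + i · x_0).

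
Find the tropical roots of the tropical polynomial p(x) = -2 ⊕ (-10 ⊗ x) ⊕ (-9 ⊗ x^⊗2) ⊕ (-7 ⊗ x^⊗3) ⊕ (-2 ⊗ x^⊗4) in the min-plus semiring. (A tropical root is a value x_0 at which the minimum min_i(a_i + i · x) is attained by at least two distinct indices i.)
Roots: {-5, -2, -1, 8}

Each tropical root is a break point of the lower envelope of the lines y = a_i + i · x (there are 5 lines, with slopes 0, 1, ..., 4). Only the lines that attain the minimum somewhere contribute to roots; other lines are dominated. Here the surviving (envelope) indices are i = 4, i = 3, i = 2, i = 1, i = 0.
Intersections between consecutive envelope lines give the roots: for adjacent envelope indices i < j the intersection is x = (a_i − a_j) / (j − i). Reading off the sorted break points: {-5, -2, -1, 8}.
Verification: at each break x_0, at least two indices attain the minimum of min_i(a_i + i · x_0).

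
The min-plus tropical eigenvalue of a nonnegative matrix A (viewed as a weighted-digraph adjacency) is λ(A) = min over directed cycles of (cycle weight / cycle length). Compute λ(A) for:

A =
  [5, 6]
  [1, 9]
λ(A) = 7/2

Enumerate directed cycles and compute their means (weight / length). Sample:
  cycle 0 → 0: weight = 5, length = 1, mean = 5/1 ≈ 5.000
  cycle 1 → 1: weight = 9, length = 1, mean = 9/1 ≈ 9.000
  cycle 0 → 1 → 0: weight = 7, length = 2, mean = 7/2 ≈ 3.500
  cycle 1 → 0 → 1: weight = 7, length = 2, mean = 7/2 ≈ 3.500
Minimum mean = 3.500, attained e.g. along the cycle 0 → 1 → 0 with weight 7 and length 2. So λ(A) = 7/2 = 7/2.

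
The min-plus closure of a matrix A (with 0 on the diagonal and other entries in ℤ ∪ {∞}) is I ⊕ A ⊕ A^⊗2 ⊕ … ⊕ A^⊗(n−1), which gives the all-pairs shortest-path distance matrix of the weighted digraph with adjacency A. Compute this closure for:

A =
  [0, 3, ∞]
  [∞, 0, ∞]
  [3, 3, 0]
Closure =
  [0, 3, ∞]
  [∞, 0, ∞]
  [3, 3, 0]

This is the Floyd-Warshall all-pairs shortest-path computation. For each intermediate vertex k = 0, 1, …, 2, update dist[i][j] ← min(dist[i][j], dist[i][k] + dist[k][j]). The final matrix gives, for each (i, j), the minimum total weight of any directed path from i to j (possibly empty when i = j).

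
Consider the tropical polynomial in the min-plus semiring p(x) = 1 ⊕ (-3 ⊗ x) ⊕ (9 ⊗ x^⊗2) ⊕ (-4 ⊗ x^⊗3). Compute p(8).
p(8) = 1

A tropical monomial a ⊗ x^⊗i evaluates to a + i · x. Evaluating each term at x = 8:
  Term 0 contributes 1 + 0 · 8 = 1
  Term 1 contributes -3 + 1 · 8 = 5
  Term 2 contributes 9 + 2 · 8 = 25
  Term 3 contributes -4 + 3 · 8 = 20
p(8) = ⊕ of these = min[1, 5, 25, 20] = 1.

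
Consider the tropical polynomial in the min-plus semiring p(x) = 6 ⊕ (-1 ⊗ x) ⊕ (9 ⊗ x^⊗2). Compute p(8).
p(8) = 6

A tropical monomial a ⊗ x^⊗i evaluates to a + i · x. Evaluating each term at x = 8:
  Term 0 contributes 6 + 0 · 8 = 6
  Term 1 contributes -1 + 1 · 8 = 7
  Term 2 contributes 9 + 2 · 8 = 25
p(8) = ⊕ of these = min[6, 7, 25] = 6.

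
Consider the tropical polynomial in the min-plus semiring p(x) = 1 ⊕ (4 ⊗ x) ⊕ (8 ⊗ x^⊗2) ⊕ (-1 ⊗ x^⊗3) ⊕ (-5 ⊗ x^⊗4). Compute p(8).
p(8) = 1

A tropical monomial a ⊗ x^⊗i evaluates to a + i · x. Evaluating each term at x = 8:
  Term 0 contributes 1 + 0 · 8 = 1
  Term 1 contributes 4 + 1 · 8 = 12
  Term 2 contributes 8 + 2 · 8 = 24
  Term 3 contributes -1 + 3 · 8 = 23
  Term 4 contributes -5 + 4 · 8 = 27
p(8) = ⊕ of these = min[1, 12, 24, 23, 27] = 1.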